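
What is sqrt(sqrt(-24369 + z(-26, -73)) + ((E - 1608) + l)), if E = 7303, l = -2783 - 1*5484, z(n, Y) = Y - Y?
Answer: sqrt(-2572 + I*sqrt(24369)) ≈ 1.5383 + 50.738*I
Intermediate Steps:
z(n, Y) = 0
l = -8267 (l = -2783 - 5484 = -8267)
sqrt(sqrt(-24369 + z(-26, -73)) + ((E - 1608) + l)) = sqrt(sqrt(-24369 + 0) + ((7303 - 1608) - 8267)) = sqrt(sqrt(-24369) + (5695 - 8267)) = sqrt(I*sqrt(24369) - 2572) = sqrt(-2572 + I*sqrt(24369))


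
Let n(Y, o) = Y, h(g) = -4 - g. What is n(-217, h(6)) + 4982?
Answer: 4765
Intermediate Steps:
n(-217, h(6)) + 4982 = -217 + 4982 = 4765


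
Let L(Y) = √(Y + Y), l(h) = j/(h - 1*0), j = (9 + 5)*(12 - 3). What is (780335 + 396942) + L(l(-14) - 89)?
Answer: 1177277 + 14*I ≈ 1.1773e+6 + 14.0*I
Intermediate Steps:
j = 126 (j = 14*9 = 126)
l(h) = 126/h (l(h) = 126/(h - 1*0) = 126/(h + 0) = 126/h)
L(Y) = √2*√Y (L(Y) = √(2*Y) = √2*√Y)
(780335 + 396942) + L(l(-14) - 89) = (780335 + 396942) + √2*√(126/(-14) - 89) = 1177277 + √2*√(126*(-1/14) - 89) = 1177277 + √2*√(-9 - 89) = 1177277 + √2*√(-98) = 1177277 + √2*(7*I*√2) = 1177277 + 14*I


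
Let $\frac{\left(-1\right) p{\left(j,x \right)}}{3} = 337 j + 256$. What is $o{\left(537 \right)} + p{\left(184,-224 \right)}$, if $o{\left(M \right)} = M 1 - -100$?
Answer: $-186155$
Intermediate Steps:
$p{\left(j,x \right)} = -768 - 1011 j$ ($p{\left(j,x \right)} = - 3 \left(337 j + 256\right) = - 3 \left(256 + 337 j\right) = -768 - 1011 j$)
$o{\left(M \right)} = 100 + M$ ($o{\left(M \right)} = M + 100 = 100 + M$)
$o{\left(537 \right)} + p{\left(184,-224 \right)} = \left(100 + 537\right) - 186792 = 637 - 186792 = -186155$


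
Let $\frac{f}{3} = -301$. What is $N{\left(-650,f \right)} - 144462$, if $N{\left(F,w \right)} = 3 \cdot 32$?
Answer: $-144366$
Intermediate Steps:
$f = -903$ ($f = 3 \left(-301\right) = -903$)
$N{\left(F,w \right)} = 96$
$N{\left(-650,f \right)} - 144462 = 96 - 144462 = -144366$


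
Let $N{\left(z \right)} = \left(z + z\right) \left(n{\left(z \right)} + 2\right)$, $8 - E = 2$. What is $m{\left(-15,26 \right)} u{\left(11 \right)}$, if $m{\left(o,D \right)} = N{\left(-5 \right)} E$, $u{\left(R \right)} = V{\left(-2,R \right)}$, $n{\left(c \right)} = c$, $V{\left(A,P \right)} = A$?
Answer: $-360$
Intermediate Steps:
$u{\left(R \right)} = -2$
$E = 6$ ($E = 8 - 2 = 6$)
$N{\left(z \right)} = 2 z \left(2 + z\right)$ ($N{\left(z \right)} = \left(z + z\right) \left(z + 2\right) = 2 z \left(2 + z\right)$)
$m{\left(o,D \right)} = 180$ ($m{\left(o,D \right)} = 2 \left(-5\right) \left(2 - 5\right) 6 = 2 \left(-5\right) \left(-3\right) 6 = 30 \cdot 6 = 180$)
$m{\left(-15,26 \right)} u{\left(11 \right)} = 180 \left(-2\right) = -360$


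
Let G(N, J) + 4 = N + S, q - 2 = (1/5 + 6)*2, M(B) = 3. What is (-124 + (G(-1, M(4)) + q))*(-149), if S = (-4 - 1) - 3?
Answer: 91337/5 ≈ 18267.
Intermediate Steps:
S = -8 (S = -5 - 3 = -8)
q = 72/5 (q = 2 + (1/5 + 6)*2 = 2 + (⅕ + 6)*2 = 2 + (31/5)*2 = 2 + 62/5 = 72/5 ≈ 14.400)
G(N, J) = -12 + N (G(N, J) = -4 + (N - 8) = -4 + (-8 + N) = -12 + N)
(-124 + (G(-1, M(4)) + q))*(-149) = (-124 + ((-12 - 1) + 72/5))*(-149) = (-124 + (-13 + 72/5))*(-149) = (-124 + 7/5)*(-149) = -613/5*(-149) = 91337/5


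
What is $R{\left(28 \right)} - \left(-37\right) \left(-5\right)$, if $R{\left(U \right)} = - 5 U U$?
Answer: $-4105$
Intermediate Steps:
$R{\left(U \right)} = - 5 U^{2}$
$R{\left(28 \right)} - \left(-37\right) \left(-5\right) = - 5 \cdot 28^{2} - \left(-37\right) \left(-5\right) = \left(-5\right) 784 - 185 = -3920 - 185 = -4105$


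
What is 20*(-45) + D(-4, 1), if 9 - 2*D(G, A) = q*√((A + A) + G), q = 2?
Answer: -1791/2 - I*√2 ≈ -895.5 - 1.4142*I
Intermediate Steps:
D(G, A) = 9/2 - √(G + 2*A) (D(G, A) = 9/2 - √((A + A) + G) = 9/2 - √(2*A + G) = 9/2 - √(G + 2*A))
20*(-45) + D(-4, 1) = 20*(-45) + (9/2 - √(-4 + 2*1)) = -900 + (9/2 - √(-4 + 2)) = -900 + (9/2 - √(-2)) = -900 + (9/2 - I*√2) = -1791/2 - I*√2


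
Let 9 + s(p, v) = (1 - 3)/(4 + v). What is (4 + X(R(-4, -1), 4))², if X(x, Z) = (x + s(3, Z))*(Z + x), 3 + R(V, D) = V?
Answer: 44521/16 ≈ 2782.6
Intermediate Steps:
s(p, v) = -9 - 2/(4 + v) (s(p, v) = -9 + (1 - 3)/(4 + v) = -9 - 2/(4 + v))
R(V, D) = -3 + V
X(x, Z) = (Z + x)*(x + (-38 - 9*Z)/(4 + Z)) (X(x, Z) = (x + (-38 - 9*Z)/(4 + Z))*(Z + x) = (Z + x)*(x + (-38 - 9*Z)/(4 + Z)))
(4 + X(R(-4, -1), 4))² = (4 + (-1*4*(38 + 9*4) - (-3 - 4)*(38 + 9*4) + (-3 - 4)*(4 + 4)*(4 + (-3 - 4)))/(4 + 4))² = (4 + (-1*4*(38 + 36) - 1*(-7)*(38 + 36) - 7*8*(4 - 7))/8)² = (4 + (-1*4*74 - 1*(-7)*74 - 7*8*(-3))/8)² = (4 + (-296 + 518 + 168)/8)² = (4 + (⅛)*390)² = (4 + 195/4)² = (211/4)² = 44521/16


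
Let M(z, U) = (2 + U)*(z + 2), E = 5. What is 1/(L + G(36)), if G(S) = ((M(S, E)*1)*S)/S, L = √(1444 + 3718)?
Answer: 133/32797 - √5162/65594 ≈ 0.0029599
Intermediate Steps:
M(z, U) = (2 + U)*(2 + z)
L = √5162 ≈ 71.847
G(S) = 14 + 7*S (G(S) = (((4 + 2*5 + 2*S + 5*S)*1)*S)/S = (((4 + 10 + 2*S + 5*S)*1)*S)/S = (((14 + 7*S)*1)*S)/S = ((14 + 7*S)*S)/S = (S*(14 + 7*S))/S = 14 + 7*S)
1/(L + G(36)) = 1/(√5162 + (14 + 7*36)) = 1/(√5162 + (14 + 252)) = 1/(√5162 + 266) = 1/(266 + √5162)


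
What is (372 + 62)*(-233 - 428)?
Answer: -286874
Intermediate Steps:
(372 + 62)*(-233 - 428) = 434*(-661) = -286874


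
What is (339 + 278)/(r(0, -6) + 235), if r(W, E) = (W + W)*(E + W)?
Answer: 617/235 ≈ 2.6255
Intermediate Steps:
r(W, E) = 2*W*(E + W) (r(W, E) = (2*W)*(E + W) = 2*W*(E + W))
(339 + 278)/(r(0, -6) + 235) = (339 + 278)/(2*0*(-6 + 0) + 235) = 617/(2*0*(-6) + 235) = 617/(0 + 235) = 617/235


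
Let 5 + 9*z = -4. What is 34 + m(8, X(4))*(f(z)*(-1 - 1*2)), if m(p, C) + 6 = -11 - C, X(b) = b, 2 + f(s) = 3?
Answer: 97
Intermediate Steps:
z = -1 (z = -5/9 + (⅑)*(-4) = -5/9 - 4/9 = -1)
f(s) = 1 (f(s) = -2 + 3 = 1)
m(p, C) = -17 - C (m(p, C) = -6 + (-11 - C) = -17 - C)
34 + m(8, X(4))*(f(z)*(-1 - 1*2)) = 34 + (-17 - 1*4)*(1*(-1 - 1*2)) = 34 + (-17 - 4)*(1*(-1 - 2)) = 34 - 21*(-3) = 34 + 63 = 97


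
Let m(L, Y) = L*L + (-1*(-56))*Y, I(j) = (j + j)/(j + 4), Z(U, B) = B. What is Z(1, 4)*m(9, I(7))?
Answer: 6700/11 ≈ 609.09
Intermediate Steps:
I(j) = 2*j/(4 + j) (I(j) = (2*j)/(4 + j) = 2*j/(4 + j))
m(L, Y) = L² + 56*Y
Z(1, 4)*m(9, I(7)) = 4*(9² + 56*(2*7/(4 + 7))) = 4*(81 + 56*(2*7/11)) = 4*(81 + 56*(2*7*(1/11))) = 4*(81 + 56*(14/11)) = 4*(81 + 784/11) = 4*(1675/11) = 6700/11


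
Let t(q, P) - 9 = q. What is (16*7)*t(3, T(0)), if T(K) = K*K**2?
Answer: 1344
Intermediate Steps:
T(K) = K**3
t(q, P) = 9 + q
(16*7)*t(3, T(0)) = (16*7)*(9 + 3) = 112*12 = 1344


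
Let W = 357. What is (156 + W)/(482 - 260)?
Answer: 171/74 ≈ 2.3108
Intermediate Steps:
(156 + W)/(482 - 260) = (156 + 357)/(482 - 260) = 513/222 = 513*(1/222) = 171/74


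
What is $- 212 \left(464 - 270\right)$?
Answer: $-41128$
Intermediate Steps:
$- 212 \left(464 - 270\right) = \left(-212\right) 194 = -41128$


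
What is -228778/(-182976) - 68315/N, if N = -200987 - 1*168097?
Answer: 4039096033/2813896416 ≈ 1.4354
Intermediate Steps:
N = -369084 (N = -200987 - 168097 = -369084)
-228778/(-182976) - 68315/N = -228778/(-182976) - 68315/(-369084) = -228778*(-1/182976) - 68315*(-1/369084) = 114389/91488 + 68315/369084 = 4039096033/2813896416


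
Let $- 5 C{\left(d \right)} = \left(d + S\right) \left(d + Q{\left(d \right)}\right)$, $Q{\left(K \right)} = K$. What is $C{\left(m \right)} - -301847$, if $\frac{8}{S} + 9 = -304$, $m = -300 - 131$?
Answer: $\frac{356097273}{1565} \approx 2.2754 \cdot 10^{5}$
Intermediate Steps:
$m = -431$ ($m = -300 - 131 = -431$)
$S = - \frac{8}{313}$ ($S = \frac{8}{-9 - 304} = \frac{8}{-313} = 8 \left(- \frac{1}{313}\right) = - \frac{8}{313} \approx -0.025559$)
$C{\left(d \right)} = - \frac{2 d \left(- \frac{8}{313} + d\right)}{5}$ ($C{\left(d \right)} = - \frac{\left(d - \frac{8}{313}\right) \left(d + d\right)}{5} = - \frac{\left(- \frac{8}{313} + d\right) 2 d}{5} = - \frac{2 d \left(- \frac{8}{313} + d\right)}{5}$)
$C{\left(m \right)} - -301847 = \frac{2}{1565} \left(-431\right) \left(8 - -134903\right) - -301847 = \frac{2}{1565} \left(-431\right) \left(8 + 134903\right) + 301847 = \frac{2}{1565} \left(-431\right) 134911 + 301847 = - \frac{116293282}{1565} + 301847 = \frac{356097273}{1565}$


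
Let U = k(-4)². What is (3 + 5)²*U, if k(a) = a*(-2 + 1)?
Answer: 1024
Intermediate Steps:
k(a) = -a (k(a) = a*(-1) = -a)
U = 16 (U = (-1*(-4))² = 4² = 16)
(3 + 5)²*U = (3 + 5)²*16 = 8²*16 = 64*16 = 1024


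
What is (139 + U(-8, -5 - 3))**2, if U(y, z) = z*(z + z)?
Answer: 71289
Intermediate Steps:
U(y, z) = 2*z**2 (U(y, z) = z*(2*z) = 2*z**2)
(139 + U(-8, -5 - 3))**2 = (139 + 2*(-5 - 3)**2)**2 = (139 + 2*(-8)**2)**2 = (139 + 2*64)**2 = (139 + 128)**2 = 267**2 = 71289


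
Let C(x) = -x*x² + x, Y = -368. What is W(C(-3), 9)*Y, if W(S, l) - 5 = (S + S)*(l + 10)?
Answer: -337456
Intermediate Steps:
C(x) = x - x³ (C(x) = -x³ + x = x - x³)
W(S, l) = 5 + 2*S*(10 + l) (W(S, l) = 5 + (S + S)*(l + 10) = 5 + (2*S)*(10 + l) = 5 + 2*S*(10 + l))
W(C(-3), 9)*Y = (5 + 20*(-3 - 1*(-3)³) + 2*(-3 - 1*(-3)³)*9)*(-368) = (5 + 20*(-3 - 1*(-27)) + 2*(-3 - 1*(-27))*9)*(-368) = (5 + 20*(-3 + 27) + 2*(-3 + 27)*9)*(-368) = (5 + 20*24 + 2*24*9)*(-368) = (5 + 480 + 432)*(-368) = 917*(-368) = -337456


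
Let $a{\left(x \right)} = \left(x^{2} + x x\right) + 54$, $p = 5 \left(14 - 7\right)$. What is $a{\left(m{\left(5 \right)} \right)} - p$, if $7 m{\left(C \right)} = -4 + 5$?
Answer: $\frac{933}{49} \approx 19.041$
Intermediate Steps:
$m{\left(C \right)} = \frac{1}{7}$ ($m{\left(C \right)} = \frac{-4 + 5}{7} = \frac{1}{7} \cdot 1 = \frac{1}{7}$)
$p = 35$ ($p = 5 \cdot 7 = 35$)
$a{\left(x \right)} = 54 + 2 x^{2}$ ($a{\left(x \right)} = \left(x^{2} + x^{2}\right) + 54 = 2 x^{2} + 54 = 54 + 2 x^{2}$)
$a{\left(m{\left(5 \right)} \right)} - p = \left(54 + \frac{2}{49}\right) - 35 = \frac{2648}{49} - 35 = \frac{933}{49}$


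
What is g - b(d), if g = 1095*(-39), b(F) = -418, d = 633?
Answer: -42287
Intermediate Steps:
g = -42705
g - b(d) = -42705 - 1*(-418) = -42705 + 418 = -42287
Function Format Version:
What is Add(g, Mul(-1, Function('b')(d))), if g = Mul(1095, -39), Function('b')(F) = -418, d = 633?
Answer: -42287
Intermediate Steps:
g = -42705
Add(g, Mul(-1, Function('b')(d))) = Add(-42705, Mul(-1, -418)) = Add(-42705, 418) = -42287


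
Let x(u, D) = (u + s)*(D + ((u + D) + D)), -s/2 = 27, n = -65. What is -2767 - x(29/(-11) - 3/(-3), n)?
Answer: -1658563/121 ≈ -13707.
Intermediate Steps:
s = -54 (s = -2*27 = -54)
x(u, D) = (-54 + u)*(u + 3*D) (x(u, D) = (u - 54)*(D + ((u + D) + D)) = (-54 + u)*(D + ((D + u) + D)) = (-54 + u)*(D + (u + 2*D)) = (-54 + u)*(u + 3*D))
-2767 - x(29/(-11) - 3/(-3), n) = -2767 - ((29/(-11) - 3/(-3))² - 162*(-65) - 54*(29/(-11) - 3/(-3)) + 3*(-65)*(29/(-11) - 3/(-3))) = -2767 - ((29*(-1/11) - 3*(-⅓))² + 10530 - 54*(29*(-1/11) - 3*(-⅓)) + 3*(-65)*(29*(-1/11) - 3*(-⅓))) = -2767 - ((-29/11 + 1)² + 10530 - 54*(-29/11 + 1) + 3*(-65)*(-29/11 + 1)) = -2767 - ((-18/11)² + 10530 - 54*(-18/11) + 3*(-65)*(-18/11)) = -2767 - (324/121 + 10530 + 972/11 + 3510/11) = -2767 - 1*1323756/121 = -2767 - 1323756/121 = -1658563/121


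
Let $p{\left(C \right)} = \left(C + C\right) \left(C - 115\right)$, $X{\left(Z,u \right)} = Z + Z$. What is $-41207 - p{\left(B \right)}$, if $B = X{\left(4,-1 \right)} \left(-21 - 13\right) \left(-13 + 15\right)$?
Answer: $-758199$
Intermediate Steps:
$X{\left(Z,u \right)} = 2 Z$
$B = -544$ ($B = 2 \cdot 4 \left(-21 - 13\right) \left(-13 + 15\right) = 8 \left(\left(-34\right) 2\right) = 8 \left(-68\right) = -544$)
$p{\left(C \right)} = 2 C \left(-115 + C\right)$
$-41207 - p{\left(B \right)} = -41207 - 2 \left(-544\right) \left(-115 - 544\right) = -41207 - 2 \left(-544\right) \left(-659\right) = -41207 - 716992 = -758199$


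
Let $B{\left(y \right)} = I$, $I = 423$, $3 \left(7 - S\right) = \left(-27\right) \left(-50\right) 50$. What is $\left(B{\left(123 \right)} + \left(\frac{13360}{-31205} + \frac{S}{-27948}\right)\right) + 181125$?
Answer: $\frac{31666297470221}{174423468} \approx 1.8155 \cdot 10^{5}$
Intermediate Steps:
$S = -22493$ ($S = 7 - \frac{\left(-27\right) \left(-50\right) 50}{3} = 7 - \frac{1350 \cdot 50}{3} = 7 - 22500 = -22493$)
$B{\left(y \right)} = 423$
$\left(B{\left(123 \right)} + \left(\frac{13360}{-31205} + \frac{S}{-27948}\right)\right) + 181125 = \left(423 + \left(\frac{13360}{-31205} - \frac{22493}{-27948}\right)\right) + 181125 = \left(423 + \left(13360 \left(- \frac{1}{31205}\right) - - \frac{22493}{27948}\right)\right) + 181125 = \left(423 + \left(- \frac{2672}{6241} + \frac{22493}{27948}\right)\right) + 181125 = \left(423 + \frac{65701757}{174423468}\right) + 181125 = \frac{73846828721}{174423468} + 181125 = \frac{31666297470221}{174423468}$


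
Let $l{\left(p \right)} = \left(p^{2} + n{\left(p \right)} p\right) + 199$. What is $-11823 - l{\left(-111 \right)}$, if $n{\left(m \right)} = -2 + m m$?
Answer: $1343066$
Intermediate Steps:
$n{\left(m \right)} = -2 + m^{2}$
$l{\left(p \right)} = 199 + p^{2} + p \left(-2 + p^{2}\right)$ ($l{\left(p \right)} = \left(p^{2} + \left(-2 + p^{2}\right) p\right) + 199 = \left(p^{2} + p \left(-2 + p^{2}\right)\right) + 199 = 199 + p^{2} + p \left(-2 + p^{2}\right)$)
$-11823 - l{\left(-111 \right)} = -11823 - \left(199 + \left(-111\right)^{2} - 111 \left(-2 + \left(-111\right)^{2}\right)\right) = -11823 - \left(199 + 12321 - 111 \left(-2 + 12321\right)\right) = -11823 - \left(199 + 12321 - 1367409\right) = -11823 - -1354889 = -11823 + 1354889 = 1343066$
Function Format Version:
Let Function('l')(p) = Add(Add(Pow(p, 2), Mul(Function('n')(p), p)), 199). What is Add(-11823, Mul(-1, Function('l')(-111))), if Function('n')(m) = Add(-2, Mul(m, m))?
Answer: 1343066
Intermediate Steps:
Function('n')(m) = Add(-2, Pow(m, 2))
Function('l')(p) = Add(199, Pow(p, 2), Mul(p, Add(-2, Pow(p, 2)))) (Function('l')(p) = Add(Add(Pow(p, 2), Mul(Add(-2, Pow(p, 2)), p)), 199) = Add(Add(Pow(p, 2), Mul(p, Add(-2, Pow(p, 2)))), 199) = Add(199, Pow(p, 2), Mul(p, Add(-2, Pow(p, 2)))))
Add(-11823, Mul(-1, Function('l')(-111))) = Add(-11823, Mul(-1, Add(199, Pow(-111, 2), Mul(-111, Add(-2, Pow(-111, 2)))))) = Add(-11823, Mul(-1, Add(199, 12321, Mul(-111, Add(-2, 12321))))) = Add(-11823, Mul(-1, Add(199, 12321, Mul(-111, 12319)))) = Add(-11823, Mul(-1, Add(199, 12321, -1367409))) = Add(-11823, Mul(-1, -1354889)) = Add(-11823, 1354889) = 1343066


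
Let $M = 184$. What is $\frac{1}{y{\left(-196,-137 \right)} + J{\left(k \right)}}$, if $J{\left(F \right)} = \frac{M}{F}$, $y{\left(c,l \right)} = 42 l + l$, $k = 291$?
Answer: $- \frac{291}{1714097} \approx -0.00016977$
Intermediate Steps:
$y{\left(c,l \right)} = 43 l$
$J{\left(F \right)} = \frac{184}{F}$
$\frac{1}{y{\left(-196,-137 \right)} + J{\left(k \right)}} = \frac{1}{43 \left(-137\right) + \frac{184}{291}} = \frac{1}{-5891 + 184 \cdot \frac{1}{291}} = \frac{1}{-5891 + \frac{184}{291}} = \frac{1}{- \frac{1714097}{291}} = - \frac{291}{1714097}$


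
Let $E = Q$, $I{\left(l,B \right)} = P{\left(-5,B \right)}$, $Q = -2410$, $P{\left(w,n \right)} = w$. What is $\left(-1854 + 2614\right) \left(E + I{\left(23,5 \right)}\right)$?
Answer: $-1835400$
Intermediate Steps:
$I{\left(l,B \right)} = -5$
$E = -2410$
$\left(-1854 + 2614\right) \left(E + I{\left(23,5 \right)}\right) = \left(-1854 + 2614\right) \left(-2410 - 5\right) = 760 \left(-2415\right) = -1835400$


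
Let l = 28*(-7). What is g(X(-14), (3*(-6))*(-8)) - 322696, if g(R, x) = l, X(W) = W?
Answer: -322892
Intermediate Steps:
l = -196
g(R, x) = -196
g(X(-14), (3*(-6))*(-8)) - 322696 = -196 - 322696 = -322892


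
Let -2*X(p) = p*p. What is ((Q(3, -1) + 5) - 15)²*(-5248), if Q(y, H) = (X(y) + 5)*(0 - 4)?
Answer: -755712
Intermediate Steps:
X(p) = -p²/2 (X(p) = -p*p/2 = -p²/2)
Q(y, H) = -20 + 2*y² (Q(y, H) = (-y²/2 + 5)*(0 - 4) = (5 - y²/2)*(-4) = -20 + 2*y²)
((Q(3, -1) + 5) - 15)²*(-5248) = (((-20 + 2*3²) + 5) - 15)²*(-5248) = (((-20 + 2*9) + 5) - 15)²*(-5248) = (((-20 + 18) + 5) - 15)²*(-5248) = ((-2 + 5) - 15)²*(-5248) = (3 - 15)²*(-5248) = (-12)²*(-5248) = 144*(-5248) = -755712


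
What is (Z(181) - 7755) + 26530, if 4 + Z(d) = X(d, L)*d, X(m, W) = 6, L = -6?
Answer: 19857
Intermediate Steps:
Z(d) = -4 + 6*d
(Z(181) - 7755) + 26530 = ((-4 + 6*181) - 7755) + 26530 = ((-4 + 1086) - 7755) + 26530 = (1082 - 7755) + 26530 = -6673 + 26530 = 19857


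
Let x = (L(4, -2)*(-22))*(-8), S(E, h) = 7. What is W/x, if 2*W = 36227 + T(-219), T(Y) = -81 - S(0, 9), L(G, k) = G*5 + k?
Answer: 36139/6336 ≈ 5.7038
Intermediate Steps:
L(G, k) = k + 5*G (L(G, k) = 5*G + k = k + 5*G)
x = 3168 (x = ((-2 + 5*4)*(-22))*(-8) = ((-2 + 20)*(-22))*(-8) = (18*(-22))*(-8) = -396*(-8) = 3168)
T(Y) = -88 (T(Y) = -81 - 1*7 = -81 - 7 = -88)
W = 36139/2 (W = (36227 - 88)/2 = (½)*36139 = 36139/2 ≈ 18070.)
W/x = (36139/2)/3168 = (36139/2)*(1/3168) = 36139/6336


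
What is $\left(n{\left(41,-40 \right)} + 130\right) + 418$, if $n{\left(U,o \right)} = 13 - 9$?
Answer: $552$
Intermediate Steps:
$n{\left(U,o \right)} = 4$ ($n{\left(U,o \right)} = 13 - 9 = 4$)
$\left(n{\left(41,-40 \right)} + 130\right) + 418 = \left(4 + 130\right) + 418 = 134 + 418 = 552$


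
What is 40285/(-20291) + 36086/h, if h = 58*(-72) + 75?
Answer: -897429811/83213391 ≈ -10.785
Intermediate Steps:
h = -4101 (h = -4176 + 75 = -4101)
40285/(-20291) + 36086/h = 40285/(-20291) + 36086/(-4101) = 40285*(-1/20291) + 36086*(-1/4101) = -40285/20291 - 36086/4101 = -897429811/83213391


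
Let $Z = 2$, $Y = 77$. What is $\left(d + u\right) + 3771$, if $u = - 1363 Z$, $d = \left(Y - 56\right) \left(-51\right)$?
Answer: $-26$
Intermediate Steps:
$d = -1071$ ($d = \left(77 - 56\right) \left(-51\right) = 21 \left(-51\right) = -1071$)
$u = -2726$ ($u = \left(-1363\right) 2 = -2726$)
$\left(d + u\right) + 3771 = \left(-1071 - 2726\right) + 3771 = -3797 + 3771 = -26$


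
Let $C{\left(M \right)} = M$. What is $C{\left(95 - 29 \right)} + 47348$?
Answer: $47414$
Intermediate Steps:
$C{\left(95 - 29 \right)} + 47348 = \left(95 - 29\right) + 47348 = 66 + 47348 = 47414$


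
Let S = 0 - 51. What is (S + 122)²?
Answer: 5041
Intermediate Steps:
S = -51
(S + 122)² = (-51 + 122)² = 71² = 5041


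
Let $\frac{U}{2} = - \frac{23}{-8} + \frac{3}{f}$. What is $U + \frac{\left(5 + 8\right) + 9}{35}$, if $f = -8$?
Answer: $\frac{197}{35} \approx 5.6286$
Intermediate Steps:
$U = 5$ ($U = 2 \left(- \frac{23}{-8} + \frac{3}{-8}\right) = 2 \left(\left(-23\right) \left(- \frac{1}{8}\right) + 3 \left(- \frac{1}{8}\right)\right) = 2 \left(\frac{23}{8} - \frac{3}{8}\right) = 2 \cdot \frac{5}{2} = 5$)
$U + \frac{\left(5 + 8\right) + 9}{35} = 5 + \frac{\left(5 + 8\right) + 9}{35} = 5 + \frac{13 + 9}{35} = 5 + \frac{1}{35} \cdot 22 = 5 + \frac{22}{35} = \frac{197}{35}$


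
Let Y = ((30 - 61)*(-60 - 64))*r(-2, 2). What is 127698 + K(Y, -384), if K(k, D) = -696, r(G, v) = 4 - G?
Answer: 127002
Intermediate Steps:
Y = 23064 (Y = ((30 - 61)*(-60 - 64))*(4 - 1*(-2)) = (-31*(-124))*(4 + 2) = 3844*6 = 23064)
127698 + K(Y, -384) = 127698 - 696 = 127002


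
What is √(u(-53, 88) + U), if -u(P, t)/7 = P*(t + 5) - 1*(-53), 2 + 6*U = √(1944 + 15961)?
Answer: √(1228740 + 6*√17905)/6 ≈ 184.81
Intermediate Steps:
U = -⅓ + √17905/6 (U = -⅓ + √(1944 + 15961)/6 = -⅓ + √17905/6 ≈ 21.968)
u(P, t) = -371 - 7*P*(5 + t) (u(P, t) = -7*(P*(t + 5) - 1*(-53)) = -7*(P*(5 + t) + 53) = -7*(53 + P*(5 + t)) = -371 - 7*P*(5 + t))
√(u(-53, 88) + U) = √((-371 - 35*(-53) - 7*(-53)*88) + (-⅓ + √17905/6)) = √((-371 + 1855 + 32648) + (-⅓ + √17905/6)) = √(34132 + (-⅓ + √17905/6)) = √(102395/3 + √17905/6)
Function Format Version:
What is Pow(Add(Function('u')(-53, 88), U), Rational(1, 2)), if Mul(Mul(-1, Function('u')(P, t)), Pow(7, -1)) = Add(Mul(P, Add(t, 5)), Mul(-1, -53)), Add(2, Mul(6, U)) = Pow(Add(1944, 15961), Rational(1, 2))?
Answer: Mul(Rational(1, 6), Pow(Add(1228740, Mul(6, Pow(17905, Rational(1, 2)))), Rational(1, 2))) ≈ 184.81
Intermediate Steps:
U = Add(Rational(-1, 3), Mul(Rational(1, 6), Pow(17905, Rational(1, 2)))) (U = Add(Rational(-1, 3), Mul(Rational(1, 6), Pow(Add(1944, 15961), Rational(1, 2)))) = Add(Rational(-1, 3), Mul(Rational(1, 6), Pow(17905, Rational(1, 2)))) ≈ 21.968)
Function('u')(P, t) = Add(-371, Mul(-7, P, Add(5, t))) (Function('u')(P, t) = Mul(-7, Add(Mul(P, Add(t, 5)), Mul(-1, -53))) = Mul(-7, Add(Mul(P, Add(5, t)), 53)) = Mul(-7, Add(53, Mul(P, Add(5, t)))) = Add(-371, Mul(-7, P, Add(5, t))))
Pow(Add(Function('u')(-53, 88), U), Rational(1, 2)) = Pow(Add(Add(-371, Mul(-35, -53), Mul(-7, -53, 88)), Add(Rational(-1, 3), Mul(Rational(1, 6), Pow(17905, Rational(1, 2))))), Rational(1, 2)) = Pow(Add(Add(-371, 1855, 32648), Add(Rational(-1, 3), Mul(Rational(1, 6), Pow(17905, Rational(1, 2))))), Rational(1, 2)) = Pow(Add(34132, Add(Rational(-1, 3), Mul(Rational(1, 6), Pow(17905, Rational(1, 2))))), Rational(1, 2)) = Pow(Add(Rational(102395, 3), Mul(Rational(1, 6), Pow(17905, Rational(1, 2)))), Rational(1, 2))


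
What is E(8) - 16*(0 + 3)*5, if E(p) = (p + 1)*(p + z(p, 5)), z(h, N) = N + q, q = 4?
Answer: -87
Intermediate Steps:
z(h, N) = 4 + N (z(h, N) = N + 4 = 4 + N)
E(p) = (1 + p)*(9 + p) (E(p) = (p + 1)*(p + (4 + 5)) = (1 + p)*(p + 9) = (1 + p)*(9 + p))
E(8) - 16*(0 + 3)*5 = (9 + 8**2 + 10*8) - 16*(0 + 3)*5 = (9 + 64 + 80) - 48*5 = 153 - 16*15 = 153 - 240 = -87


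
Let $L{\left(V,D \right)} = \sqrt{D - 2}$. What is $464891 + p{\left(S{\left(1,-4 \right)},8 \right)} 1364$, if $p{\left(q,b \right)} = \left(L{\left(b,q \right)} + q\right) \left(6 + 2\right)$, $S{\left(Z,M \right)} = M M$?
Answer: $639483 + 10912 \sqrt{14} \approx 6.8031 \cdot 10^{5}$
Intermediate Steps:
$L{\left(V,D \right)} = \sqrt{-2 + D}$
$S{\left(Z,M \right)} = M^{2}$
$p{\left(q,b \right)} = 8 q + 8 \sqrt{-2 + q}$ ($p{\left(q,b \right)} = \left(\sqrt{-2 + q} + q\right) \left(6 + 2\right) = \left(q + \sqrt{-2 + q}\right) 8 = 8 q + 8 \sqrt{-2 + q}$)
$464891 + p{\left(S{\left(1,-4 \right)},8 \right)} 1364 = 464891 + \left(8 \left(-4\right)^{2} + 8 \sqrt{-2 + \left(-4\right)^{2}}\right) 1364 = 464891 + \left(8 \cdot 16 + 8 \sqrt{-2 + 16}\right) 1364 = 464891 + \left(128 + 8 \sqrt{14}\right) 1364 = 464891 + \left(174592 + 10912 \sqrt{14}\right) = 639483 + 10912 \sqrt{14}$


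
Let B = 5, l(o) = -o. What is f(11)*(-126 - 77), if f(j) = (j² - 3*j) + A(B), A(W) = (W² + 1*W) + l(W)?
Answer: -22939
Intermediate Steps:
A(W) = W² (A(W) = (W² + 1*W) - W = (W² + W) - W = (W + W²) - W = W²)
f(j) = 25 + j² - 3*j (f(j) = (j² - 3*j) + 5² = (j² - 3*j) + 25 = 25 + j² - 3*j)
f(11)*(-126 - 77) = (25 + 11² - 3*11)*(-126 - 77) = (25 + 121 - 33)*(-203) = 113*(-203) = -22939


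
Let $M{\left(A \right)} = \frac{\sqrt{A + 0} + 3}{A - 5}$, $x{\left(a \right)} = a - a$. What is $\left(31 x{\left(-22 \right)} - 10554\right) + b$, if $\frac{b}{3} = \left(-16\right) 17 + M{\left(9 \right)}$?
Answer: $- \frac{22731}{2} \approx -11366.0$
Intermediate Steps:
$x{\left(a \right)} = 0$
$M{\left(A \right)} = \frac{3 + \sqrt{A}}{-5 + A}$ ($M{\left(A \right)} = \frac{\sqrt{A} + 3}{-5 + A} = \frac{3 + \sqrt{A}}{-5 + A}$)
$b = - \frac{1623}{2}$ ($b = 3 \left(\left(-16\right) 17 + \frac{3 + \sqrt{9}}{-5 + 9}\right) = 3 \left(-272 + \frac{3 + 3}{4}\right) = 3 \left(-272 + \frac{1}{4} \cdot 6\right) = 3 \left(-272 + \frac{3}{2}\right) = 3 \left(- \frac{541}{2}\right) = - \frac{1623}{2} \approx -811.5$)
$\left(31 x{\left(-22 \right)} - 10554\right) + b = \left(31 \cdot 0 - 10554\right) - \frac{1623}{2} = \left(0 - 10554\right) - \frac{1623}{2} = -10554 - \frac{1623}{2} = - \frac{22731}{2}$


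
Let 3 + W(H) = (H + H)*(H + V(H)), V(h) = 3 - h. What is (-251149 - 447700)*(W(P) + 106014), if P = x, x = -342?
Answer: -72651643191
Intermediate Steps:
P = -342
W(H) = -3 + 6*H (W(H) = -3 + (H + H)*(H + (3 - H)) = -3 + (2*H)*3 = -3 + 6*H)
(-251149 - 447700)*(W(P) + 106014) = (-251149 - 447700)*((-3 + 6*(-342)) + 106014) = -698849*((-3 - 2052) + 106014) = -698849*(-2055 + 106014) = -698849*103959 = -72651643191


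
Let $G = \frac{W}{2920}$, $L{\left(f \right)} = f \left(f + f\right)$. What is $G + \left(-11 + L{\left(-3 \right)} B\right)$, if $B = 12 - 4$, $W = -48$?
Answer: $\frac{48539}{365} \approx 132.98$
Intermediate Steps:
$L{\left(f \right)} = 2 f^{2}$ ($L{\left(f \right)} = f 2 f = 2 f^{2}$)
$G = - \frac{6}{365}$ ($G = - \frac{48}{2920} = \left(-48\right) \frac{1}{2920} = - \frac{6}{365} \approx -0.016438$)
$B = 8$
$G + \left(-11 + L{\left(-3 \right)} B\right) = - \frac{6}{365} - \left(11 - 2 \left(-3\right)^{2} \cdot 8\right) = - \frac{6}{365} - \left(11 - 2 \cdot 9 \cdot 8\right) = - \frac{6}{365} + \left(-11 + 18 \cdot 8\right) = - \frac{6}{365} + \left(-11 + 144\right) = - \frac{6}{365} + 133 = \frac{48539}{365}$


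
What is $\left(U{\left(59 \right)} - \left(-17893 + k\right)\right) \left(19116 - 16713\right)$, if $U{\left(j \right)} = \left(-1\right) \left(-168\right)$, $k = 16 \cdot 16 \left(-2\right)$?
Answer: $44630919$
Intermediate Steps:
$k = -512$ ($k = 256 \left(-2\right) = -512$)
$U{\left(j \right)} = 168$
$\left(U{\left(59 \right)} - \left(-17893 + k\right)\right) \left(19116 - 16713\right) = \left(168 + \left(17893 - -512\right)\right) \left(19116 - 16713\right) = \left(168 + \left(17893 + 512\right)\right) 2403 = \left(168 + 18405\right) 2403 = 18573 \cdot 2403 = 44630919$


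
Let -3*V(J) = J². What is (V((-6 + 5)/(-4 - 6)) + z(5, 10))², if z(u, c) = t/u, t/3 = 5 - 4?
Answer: 32041/90000 ≈ 0.35601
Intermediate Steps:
V(J) = -J²/3
t = 3 (t = 3*(5 - 4) = 3*1 = 3)
z(u, c) = 3/u
(V((-6 + 5)/(-4 - 6)) + z(5, 10))² = (-(-6 + 5)²/(-4 - 6)²/3 + 3/5)² = (-(-1/(-10))²/3 + 3*(⅕))² = (-(-1*(-⅒))²/3 + ⅗)² = (-(⅒)²/3 + ⅗)² = (-⅓*1/100 + ⅗)² = (-1/300 + ⅗)² = (179/300)² = 32041/90000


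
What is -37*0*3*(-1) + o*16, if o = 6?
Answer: 96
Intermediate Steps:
-37*0*3*(-1) + o*16 = -37*0*3*(-1) + 6*16 = -0*(-1) + 96 = -37*0 + 96 = 0 + 96 = 96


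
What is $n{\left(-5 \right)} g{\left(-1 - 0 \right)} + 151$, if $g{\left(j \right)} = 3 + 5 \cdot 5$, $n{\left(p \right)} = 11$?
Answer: $459$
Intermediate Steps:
$g{\left(j \right)} = 28$ ($g{\left(j \right)} = 3 + 25 = 28$)
$n{\left(-5 \right)} g{\left(-1 - 0 \right)} + 151 = 11 \cdot 28 + 151 = 308 + 151 = 459$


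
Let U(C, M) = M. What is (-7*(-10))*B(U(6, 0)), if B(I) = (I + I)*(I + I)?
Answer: 0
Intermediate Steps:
B(I) = 4*I² (B(I) = (2*I)*(2*I) = 4*I²)
(-7*(-10))*B(U(6, 0)) = (-7*(-10))*(4*0²) = 70*(4*0) = 70*0 = 0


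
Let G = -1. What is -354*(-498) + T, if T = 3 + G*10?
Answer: 176285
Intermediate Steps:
T = -7 (T = 3 - 1*10 = 3 - 10 = -7)
-354*(-498) + T = -354*(-498) - 7 = 176292 - 7 = 176285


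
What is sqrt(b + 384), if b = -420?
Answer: 6*I ≈ 6.0*I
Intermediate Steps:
sqrt(b + 384) = sqrt(-420 + 384) = sqrt(-36) = 6*I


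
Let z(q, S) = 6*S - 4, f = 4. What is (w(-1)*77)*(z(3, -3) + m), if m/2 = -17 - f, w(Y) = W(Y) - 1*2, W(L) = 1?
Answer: 4928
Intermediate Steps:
z(q, S) = -4 + 6*S
w(Y) = -1 (w(Y) = 1 - 1*2 = 1 - 2 = -1)
m = -42 (m = 2*(-17 - 1*4) = 2*(-17 - 4) = 2*(-21) = -42)
(w(-1)*77)*(z(3, -3) + m) = (-1*77)*((-4 + 6*(-3)) - 42) = -77*((-4 - 18) - 42) = -77*(-22 - 42) = -77*(-64) = 4928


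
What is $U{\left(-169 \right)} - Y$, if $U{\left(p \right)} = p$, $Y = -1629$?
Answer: $1460$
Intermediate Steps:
$U{\left(-169 \right)} - Y = -169 - -1629 = -169 + 1629 = 1460$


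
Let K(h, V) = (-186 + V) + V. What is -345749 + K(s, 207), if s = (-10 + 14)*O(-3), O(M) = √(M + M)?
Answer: -345521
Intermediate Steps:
O(M) = √2*√M (O(M) = √(2*M) = √2*√M)
s = 4*I*√6 (s = (-10 + 14)*(√2*√(-3)) = 4*(√2*(I*√3)) = 4*(I*√6) = 4*I*√6 ≈ 9.798*I)
K(h, V) = -186 + 2*V
-345749 + K(s, 207) = -345749 + (-186 + 2*207) = -345749 + (-186 + 414) = -345749 + 228 = -345521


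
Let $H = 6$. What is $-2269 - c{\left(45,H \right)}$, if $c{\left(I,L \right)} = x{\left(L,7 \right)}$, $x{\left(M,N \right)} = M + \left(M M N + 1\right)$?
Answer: $-2528$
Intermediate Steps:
$x{\left(M,N \right)} = 1 + M + N M^{2}$ ($x{\left(M,N \right)} = M + \left(M^{2} N + 1\right) = M + \left(N M^{2} + 1\right) = M + \left(1 + N M^{2}\right) = 1 + M + N M^{2}$)
$c{\left(I,L \right)} = 1 + L + 7 L^{2}$
$-2269 - c{\left(45,H \right)} = -2269 - \left(1 + 6 + 7 \cdot 6^{2}\right) = -2269 - \left(1 + 6 + 7 \cdot 36\right) = -2269 - \left(1 + 6 + 252\right) = -2269 - 259 = -2528$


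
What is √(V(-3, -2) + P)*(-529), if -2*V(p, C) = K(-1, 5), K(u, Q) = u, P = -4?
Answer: -529*I*√14/2 ≈ -989.67*I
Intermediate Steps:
V(p, C) = ½ (V(p, C) = -½*(-1) = ½)
√(V(-3, -2) + P)*(-529) = √(½ - 4)*(-529) = √(-7/2)*(-529) = (I*√14/2)*(-529) = -529*I*√14/2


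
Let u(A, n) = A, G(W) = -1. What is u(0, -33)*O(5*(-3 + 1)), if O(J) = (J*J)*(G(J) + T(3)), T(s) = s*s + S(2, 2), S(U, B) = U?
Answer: 0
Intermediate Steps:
T(s) = 2 + s**2 (T(s) = s*s + 2 = s**2 + 2 = 2 + s**2)
O(J) = 10*J**2 (O(J) = (J*J)*(-1 + (2 + 3**2)) = J**2*(-1 + (2 + 9)) = J**2*(-1 + 11) = J**2*10 = 10*J**2)
u(0, -33)*O(5*(-3 + 1)) = 0*(10*(5*(-3 + 1))**2) = 0*(10*(5*(-2))**2) = 0*(10*(-10)**2) = 0*(10*100) = 0*1000 = 0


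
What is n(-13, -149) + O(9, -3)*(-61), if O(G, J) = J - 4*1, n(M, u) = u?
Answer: 278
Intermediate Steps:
O(G, J) = -4 + J (O(G, J) = J - 4 = -4 + J)
n(-13, -149) + O(9, -3)*(-61) = -149 + (-4 - 3)*(-61) = -149 - 7*(-61) = -149 + 427 = 278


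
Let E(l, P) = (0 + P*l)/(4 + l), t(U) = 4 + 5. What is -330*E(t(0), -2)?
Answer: 5940/13 ≈ 456.92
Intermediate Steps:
t(U) = 9
E(l, P) = P*l/(4 + l) (E(l, P) = (P*l)/(4 + l) = P*l/(4 + l))
-330*E(t(0), -2) = -(-660)*9/(4 + 9) = -(-660)*9/13 = -330*(-18/13) = 5940/13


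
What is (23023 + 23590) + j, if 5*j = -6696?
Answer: 226369/5 ≈ 45274.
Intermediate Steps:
j = -6696/5 (j = (⅕)*(-6696) = -6696/5 ≈ -1339.2)
(23023 + 23590) + j = (23023 + 23590) - 6696/5 = 46613 - 6696/5 = 226369/5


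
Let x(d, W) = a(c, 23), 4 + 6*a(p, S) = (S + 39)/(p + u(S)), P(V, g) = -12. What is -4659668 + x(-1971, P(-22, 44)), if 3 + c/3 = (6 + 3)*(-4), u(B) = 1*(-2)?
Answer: -1663501745/357 ≈ -4.6597e+6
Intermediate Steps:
u(B) = -2
c = -117 (c = -9 + 3*((6 + 3)*(-4)) = -9 + 3*(9*(-4)) = -9 + 3*(-36) = -9 - 108 = -117)
a(p, S) = -⅔ + (39 + S)/(6*(-2 + p)) (a(p, S) = -⅔ + ((S + 39)/(p - 2))/6 = -⅔ + ((39 + S)/(-2 + p))/6 = -⅔ + (39 + S)/(6*(-2 + p)))
x(d, W) = -269/357 (x(d, W) = (47 + 23 - 4*(-117))/(6*(-2 - 117)) = (⅙)*(47 + 23 + 468)/(-119) = (⅙)*(-1/119)*538 = -269/357)
-4659668 + x(-1971, P(-22, 44)) = -4659668 - 269/357 = -1663501745/357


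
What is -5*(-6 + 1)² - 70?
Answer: -195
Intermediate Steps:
-5*(-6 + 1)² - 70 = -5*(-5)² - 70 = -5*25 - 70 = -125 - 70 = -195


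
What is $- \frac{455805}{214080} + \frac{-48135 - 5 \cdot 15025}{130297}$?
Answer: $- \frac{5718501659}{1859598784} \approx -3.0751$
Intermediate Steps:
$- \frac{455805}{214080} + \frac{-48135 - 5 \cdot 15025}{130297} = \left(-455805\right) \frac{1}{214080} + \left(-48135 - 75125\right) \frac{1}{130297} = - \frac{30387}{14272} + \left(-48135 - 75125\right) \frac{1}{130297} = - \frac{30387}{14272} - \frac{123260}{130297} = - \frac{5718501659}{1859598784}$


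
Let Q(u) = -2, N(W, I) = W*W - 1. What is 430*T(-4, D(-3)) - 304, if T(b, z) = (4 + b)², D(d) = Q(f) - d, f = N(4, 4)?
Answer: -304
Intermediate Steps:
N(W, I) = -1 + W² (N(W, I) = W² - 1 = -1 + W²)
f = 15 (f = -1 + 4² = -1 + 16 = 15)
D(d) = -2 - d
430*T(-4, D(-3)) - 304 = 430*(4 - 4)² - 304 = 430*0² - 304 = 430*0 - 304 = 0 - 304 = -304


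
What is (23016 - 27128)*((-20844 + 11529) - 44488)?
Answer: 221237936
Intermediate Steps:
(23016 - 27128)*((-20844 + 11529) - 44488) = -4112*(-9315 - 44488) = -4112*(-53803) = 221237936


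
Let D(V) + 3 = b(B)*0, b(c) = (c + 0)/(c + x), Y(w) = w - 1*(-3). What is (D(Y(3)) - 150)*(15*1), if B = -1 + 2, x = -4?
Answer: -2295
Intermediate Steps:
Y(w) = 3 + w (Y(w) = w + 3 = 3 + w)
B = 1
b(c) = c/(-4 + c) (b(c) = (c + 0)/(c - 4) = c/(-4 + c))
D(V) = -3 (D(V) = -3 + (1/(-4 + 1))*0 = -3 + (1/(-3))*0 = -3 + (1*(-⅓))*0 = -3 - ⅓*0 = -3 + 0 = -3)
(D(Y(3)) - 150)*(15*1) = (-3 - 150)*(15*1) = -153*15 = -2295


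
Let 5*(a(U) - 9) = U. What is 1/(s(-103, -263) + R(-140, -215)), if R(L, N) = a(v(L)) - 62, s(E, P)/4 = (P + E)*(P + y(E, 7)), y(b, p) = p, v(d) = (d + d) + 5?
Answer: 1/374676 ≈ 2.6690e-6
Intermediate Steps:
v(d) = 5 + 2*d (v(d) = 2*d + 5 = 5 + 2*d)
a(U) = 9 + U/5
s(E, P) = 4*(7 + P)*(E + P) (s(E, P) = 4*((P + E)*(P + 7)) = 4*((E + P)*(7 + P)) = 4*((7 + P)*(E + P)) = 4*(7 + P)*(E + P))
R(L, N) = -52 + 2*L/5 (R(L, N) = (9 + (5 + 2*L)/5) - 62 = (9 + (1 + 2*L/5)) - 62 = (10 + 2*L/5) - 62 = -52 + 2*L/5)
1/(s(-103, -263) + R(-140, -215)) = 1/((4*(-263)² + 28*(-103) + 28*(-263) + 4*(-103)*(-263)) + (-52 + (⅖)*(-140))) = 1/((4*69169 - 2884 - 7364 + 108356) + (-52 - 56)) = 1/((276676 - 2884 - 7364 + 108356) - 108) = 1/(374784 - 108) = 1/374676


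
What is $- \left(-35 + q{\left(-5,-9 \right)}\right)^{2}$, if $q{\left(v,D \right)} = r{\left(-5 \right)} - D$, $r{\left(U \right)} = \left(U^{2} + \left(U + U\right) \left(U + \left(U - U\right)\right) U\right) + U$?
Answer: $-65536$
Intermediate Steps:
$r{\left(U \right)} = U + U^{2} + 2 U^{3}$ ($r{\left(U \right)} = \left(U^{2} + 2 U \left(U + 0\right) U\right) + U = \left(U^{2} + 2 U U U\right) + U = \left(U^{2} + 2 U^{2} U\right) + U = \left(U^{2} + 2 U^{3}\right) + U = U + U^{2} + 2 U^{3}$)
$q{\left(v,D \right)} = -230 - D$ ($q{\left(v,D \right)} = - 5 \left(1 - 5 + 2 \left(-5\right)^{2}\right) - D = - 5 \left(1 - 5 + 2 \cdot 25\right) - D = - 5 \left(1 - 5 + 50\right) - D = \left(-5\right) 46 - D = -230 - D$)
$- \left(-35 + q{\left(-5,-9 \right)}\right)^{2} = - \left(-35 - 221\right)^{2} = - \left(-256\right)^{2} = \left(-1\right) 65536 = -65536$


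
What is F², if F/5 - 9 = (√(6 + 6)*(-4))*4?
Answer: 78825 - 14400*√3 ≈ 53884.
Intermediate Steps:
F = 45 - 160*√3 (F = 45 + 5*((√(6 + 6)*(-4))*4) = 45 + 5*((√12*(-4))*4) = 45 + 5*(((2*√3)*(-4))*4) = 45 + 5*(-8*√3*4) = 45 + 5*(-32*√3) = 45 - 160*√3 ≈ -232.13)
F² = (45 - 160*√3)²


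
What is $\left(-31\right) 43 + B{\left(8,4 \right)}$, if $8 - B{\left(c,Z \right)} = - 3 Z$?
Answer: $-1313$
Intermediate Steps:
$B{\left(c,Z \right)} = 8 + 3 Z$ ($B{\left(c,Z \right)} = 8 - - 3 Z = 8 + 3 Z$)
$\left(-31\right) 43 + B{\left(8,4 \right)} = \left(-31\right) 43 + \left(8 + 3 \cdot 4\right) = -1333 + \left(8 + 12\right) = -1333 + 20 = -1313$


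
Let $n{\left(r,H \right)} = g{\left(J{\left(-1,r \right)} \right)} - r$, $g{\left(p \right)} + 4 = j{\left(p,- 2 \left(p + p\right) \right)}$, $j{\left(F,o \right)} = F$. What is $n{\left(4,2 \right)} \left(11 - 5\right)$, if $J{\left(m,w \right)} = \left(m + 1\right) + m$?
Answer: $-54$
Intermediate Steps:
$J{\left(m,w \right)} = 1 + 2 m$ ($J{\left(m,w \right)} = \left(1 + m\right) + m = 1 + 2 m$)
$g{\left(p \right)} = -4 + p$
$n{\left(r,H \right)} = -5 - r$ ($n{\left(r,H \right)} = \left(-4 + \left(1 + 2 \left(-1\right)\right)\right) - r = \left(-4 + \left(1 - 2\right)\right) - r = \left(-4 - 1\right) - r = -5 - r$)
$n{\left(4,2 \right)} \left(11 - 5\right) = \left(-5 - 4\right) \left(11 - 5\right) = \left(-5 - 4\right) 6 = \left(-9\right) 6 = -54$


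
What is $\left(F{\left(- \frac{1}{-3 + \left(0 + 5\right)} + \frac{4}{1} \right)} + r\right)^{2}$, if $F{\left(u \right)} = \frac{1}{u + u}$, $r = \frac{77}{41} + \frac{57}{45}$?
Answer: $\frac{200307409}{18533025} \approx 10.808$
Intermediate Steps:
$r = \frac{1934}{615}$ ($r = 77 \cdot \frac{1}{41} + 57 \cdot \frac{1}{45} = \frac{77}{41} + \frac{19}{15} = \frac{1934}{615} \approx 3.1447$)
$F{\left(u \right)} = \frac{1}{2 u}$
$\left(F{\left(- \frac{1}{-3 + \left(0 + 5\right)} + \frac{4}{1} \right)} + r\right)^{2} = \left(\frac{1}{2 \left(- \frac{1}{-3 + \left(0 + 5\right)} + \frac{4}{1}\right)} + \frac{1934}{615}\right)^{2} = \left(\frac{1}{2 \left(- \frac{1}{-3 + 5} + 4 \cdot 1\right)} + \frac{1934}{615}\right)^{2} = \left(\frac{1}{2 \left(- \frac{1}{2} + 4\right)} + \frac{1934}{615}\right)^{2} = \left(\frac{1}{2 \cdot \frac{7}{2}} + \frac{1934}{615}\right)^{2} = \left(\frac{1}{2} \cdot \frac{2}{7} + \frac{1934}{615}\right)^{2} = \left(\frac{1}{7} + \frac{1934}{615}\right)^{2} = \left(\frac{14153}{4305}\right)^{2} = \frac{200307409}{18533025}$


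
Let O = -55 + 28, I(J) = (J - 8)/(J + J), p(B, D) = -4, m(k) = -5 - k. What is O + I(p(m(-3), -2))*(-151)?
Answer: -507/2 ≈ -253.50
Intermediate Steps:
I(J) = (-8 + J)/(2*J) (I(J) = (-8 + J)/((2*J)) = (-8 + J)*(1/(2*J)) = (-8 + J)/(2*J))
O = -27
O + I(p(m(-3), -2))*(-151) = -27 + ((1/2)*(-8 - 4)/(-4))*(-151) = -27 + ((1/2)*(-1/4)*(-12))*(-151) = -27 + (3/2)*(-151) = -27 - 453/2 = -507/2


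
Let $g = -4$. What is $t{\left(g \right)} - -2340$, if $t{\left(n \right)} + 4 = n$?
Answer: $2332$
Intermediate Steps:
$t{\left(n \right)} = -4 + n$
$t{\left(g \right)} - -2340 = \left(-4 - 4\right) - -2340 = -8 + 2340 = 2332$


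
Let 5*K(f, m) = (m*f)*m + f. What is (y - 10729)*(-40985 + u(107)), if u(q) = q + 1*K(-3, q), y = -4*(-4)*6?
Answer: 507704484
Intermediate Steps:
K(f, m) = f/5 + f*m²/5 (K(f, m) = ((m*f)*m + f)/5 = ((f*m)*m + f)/5 = (f*m² + f)/5 = (f + f*m²)/5 = f/5 + f*m²/5)
y = 96 (y = 16*6 = 96)
u(q) = -⅗ + q - 3*q²/5 (u(q) = q + 1*((⅕)*(-3)*(1 + q²)) = q + 1*(-⅗ - 3*q²/5) = q + (-⅗ - 3*q²/5) = -⅗ + q - 3*q²/5)
(y - 10729)*(-40985 + u(107)) = (96 - 10729)*(-40985 + (-⅗ + 107 - ⅗*107²)) = -10633*(-40985 + (-⅗ + 107 - ⅗*11449)) = -10633*(-40985 + (-⅗ + 107 - 34347/5)) = -10633*(-40985 - 6763) = -10633*(-47748) = 507704484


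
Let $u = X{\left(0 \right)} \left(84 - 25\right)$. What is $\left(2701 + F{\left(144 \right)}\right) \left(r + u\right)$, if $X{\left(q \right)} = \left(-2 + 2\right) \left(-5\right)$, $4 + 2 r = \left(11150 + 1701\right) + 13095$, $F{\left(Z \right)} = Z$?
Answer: $36902495$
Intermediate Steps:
$r = 12971$ ($r = -2 + \frac{\left(11150 + 1701\right) + 13095}{2} = -2 + \frac{12851 + 13095}{2} = -2 + \frac{1}{2} \cdot 25946 = -2 + 12973 = 12971$)
$X{\left(q \right)} = 0$ ($X{\left(q \right)} = 0 \left(-5\right) = 0$)
$u = 0$ ($u = 0 \left(84 - 25\right) = 0 \cdot 59 = 0$)
$\left(2701 + F{\left(144 \right)}\right) \left(r + u\right) = \left(2701 + 144\right) \left(12971 + 0\right) = 2845 \cdot 12971 = 36902495$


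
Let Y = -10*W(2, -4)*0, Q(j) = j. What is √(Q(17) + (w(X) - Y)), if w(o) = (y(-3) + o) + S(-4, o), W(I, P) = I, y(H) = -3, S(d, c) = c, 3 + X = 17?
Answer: √42 ≈ 6.4807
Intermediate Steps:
X = 14 (X = -3 + 17 = 14)
w(o) = -3 + 2*o (w(o) = (-3 + o) + o = -3 + 2*o)
Y = 0 (Y = -10*2*0 = -20*0 = 0)
√(Q(17) + (w(X) - Y)) = √(17 + ((-3 + 2*14) - 1*0)) = √(17 + ((-3 + 28) + 0)) = √(17 + (25 + 0)) = √(17 + 25) = √42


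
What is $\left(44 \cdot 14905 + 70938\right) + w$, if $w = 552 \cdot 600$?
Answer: $1057958$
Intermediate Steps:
$w = 331200$
$\left(44 \cdot 14905 + 70938\right) + w = \left(44 \cdot 14905 + 70938\right) + 331200 = \left(655820 + 70938\right) + 331200 = 726758 + 331200 = 1057958$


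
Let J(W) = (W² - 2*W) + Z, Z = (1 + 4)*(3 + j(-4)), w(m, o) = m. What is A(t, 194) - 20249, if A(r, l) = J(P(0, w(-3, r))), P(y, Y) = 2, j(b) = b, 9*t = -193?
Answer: -20254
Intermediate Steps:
t = -193/9 (t = (⅑)*(-193) = -193/9 ≈ -21.444)
Z = -5 (Z = (1 + 4)*(3 - 4) = 5*(-1) = -5)
J(W) = -5 + W² - 2*W (J(W) = (W² - 2*W) - 5 = -5 + W² - 2*W)
A(r, l) = -5 (A(r, l) = -5 + 2² - 2*2 = -5 + 4 - 4 = -5)
A(t, 194) - 20249 = -5 - 20249 = -20254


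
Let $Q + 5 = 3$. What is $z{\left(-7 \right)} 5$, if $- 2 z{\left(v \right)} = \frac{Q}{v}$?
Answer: $- \frac{5}{7} \approx -0.71429$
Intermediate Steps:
$Q = -2$ ($Q = -5 + 3 = -2$)
$z{\left(v \right)} = \frac{1}{v}$ ($z{\left(v \right)} = - \frac{\left(-2\right) \frac{1}{v}}{2} = \frac{1}{v}$)
$z{\left(-7 \right)} 5 = \frac{1}{-7} \cdot 5 = \left(- \frac{1}{7}\right) 5 = - \frac{5}{7}$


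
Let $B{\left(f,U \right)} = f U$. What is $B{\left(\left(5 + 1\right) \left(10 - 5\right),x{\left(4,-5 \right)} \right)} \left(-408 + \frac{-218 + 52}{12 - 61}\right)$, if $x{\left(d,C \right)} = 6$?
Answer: $- \frac{3568680}{49} \approx -72830.0$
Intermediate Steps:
$B{\left(f,U \right)} = U f$
$B{\left(\left(5 + 1\right) \left(10 - 5\right),x{\left(4,-5 \right)} \right)} \left(-408 + \frac{-218 + 52}{12 - 61}\right) = 6 \left(5 + 1\right) \left(10 - 5\right) \left(-408 + \frac{-218 + 52}{12 - 61}\right) = 6 \cdot 6 \cdot 5 \left(-408 - \frac{166}{-49}\right) = 6 \cdot 30 \left(-408 - - \frac{166}{49}\right) = 180 \left(-408 + \frac{166}{49}\right) = 180 \left(- \frac{19826}{49}\right) = - \frac{3568680}{49}$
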